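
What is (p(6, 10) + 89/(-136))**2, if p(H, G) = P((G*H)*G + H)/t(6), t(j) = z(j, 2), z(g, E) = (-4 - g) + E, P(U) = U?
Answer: 107972881/18496 ≈ 5837.6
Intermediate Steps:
z(g, E) = -4 + E - g
t(j) = -2 - j (t(j) = -4 + 2 - j = -2 - j)
p(H, G) = -H/8 - H*G**2/8 (p(H, G) = ((G*H)*G + H)/(-2 - 1*6) = (H*G**2 + H)/(-2 - 6) = (H + H*G**2)/(-8) = (H + H*G**2)*(-1/8) = -H/8 - H*G**2/8)
(p(6, 10) + 89/(-136))**2 = (-1/8*6*(1 + 10**2) + 89/(-136))**2 = (-1/8*6*(1 + 100) + 89*(-1/136))**2 = (-1/8*6*101 - 89/136)**2 = (-303/4 - 89/136)**2 = (-10391/136)**2 = 107972881/18496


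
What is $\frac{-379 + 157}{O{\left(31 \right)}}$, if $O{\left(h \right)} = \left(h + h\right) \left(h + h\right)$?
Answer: $- \frac{111}{1922} \approx -0.057752$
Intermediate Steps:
$O{\left(h \right)} = 4 h^{2}$ ($O{\left(h \right)} = 2 h 2 h = 4 h^{2}$)
$\frac{-379 + 157}{O{\left(31 \right)}} = \frac{-379 + 157}{4 \cdot 31^{2}} = - \frac{222}{4 \cdot 961} = - \frac{222}{3844} = \left(-222\right) \frac{1}{3844} = - \frac{111}{1922}$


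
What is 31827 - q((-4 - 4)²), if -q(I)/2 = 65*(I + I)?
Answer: 48467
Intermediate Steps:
q(I) = -260*I (q(I) = -130*(I + I) = -130*2*I = -260*I)
31827 - q((-4 - 4)²) = 31827 - (-260)*(-4 - 4)² = 31827 - (-260)*(-8)² = 31827 - (-260)*64 = 31827 - 1*(-16640) = 31827 + 16640 = 48467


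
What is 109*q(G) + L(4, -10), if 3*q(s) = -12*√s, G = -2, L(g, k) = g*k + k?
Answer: -50 - 436*I*√2 ≈ -50.0 - 616.6*I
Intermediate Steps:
L(g, k) = k + g*k
q(s) = -4*√s (q(s) = (-12*√s)/3 = -4*√s)
109*q(G) + L(4, -10) = 109*(-4*I*√2) - 10*(1 + 4) = 109*(-4*I*√2) - 10*5 = 109*(-4*I*√2) - 50 = -436*I*√2 - 50 = -50 - 436*I*√2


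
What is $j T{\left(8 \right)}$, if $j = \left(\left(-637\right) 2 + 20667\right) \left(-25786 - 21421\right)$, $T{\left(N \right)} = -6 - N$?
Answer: $12816794914$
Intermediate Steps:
$j = -915485351$ ($j = \left(-1274 + 20667\right) \left(-47207\right) = 19393 \left(-47207\right) = -915485351$)
$j T{\left(8 \right)} = - 915485351 \left(-6 - 8\right) = \left(-915485351\right) \left(-14\right) = 12816794914$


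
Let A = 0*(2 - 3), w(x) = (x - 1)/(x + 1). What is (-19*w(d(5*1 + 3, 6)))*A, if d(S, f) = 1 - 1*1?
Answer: 0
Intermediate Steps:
d(S, f) = 0 (d(S, f) = 1 - 1 = 0)
w(x) = (-1 + x)/(1 + x)
A = 0 (A = 0*(-1) = 0)
(-19*w(d(5*1 + 3, 6)))*A = -19*(-1 + 0)/(1 + 0)*0 = -19*(-1)/1*0 = -19*(-1)*0 = 19*0 = 0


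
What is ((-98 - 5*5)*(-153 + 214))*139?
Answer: -1042917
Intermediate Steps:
((-98 - 5*5)*(-153 + 214))*139 = ((-98 - 25)*61)*139 = -123*61*139 = -7503*139 = -1042917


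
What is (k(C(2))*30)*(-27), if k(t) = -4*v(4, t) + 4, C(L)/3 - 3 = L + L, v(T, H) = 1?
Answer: 0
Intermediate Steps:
C(L) = 9 + 6*L (C(L) = 9 + 3*(L + L) = 9 + 3*(2*L) = 9 + 6*L)
k(t) = 0 (k(t) = -4*1 + 4 = -4 + 4 = 0)
(k(C(2))*30)*(-27) = (0*30)*(-27) = 0*(-27) = 0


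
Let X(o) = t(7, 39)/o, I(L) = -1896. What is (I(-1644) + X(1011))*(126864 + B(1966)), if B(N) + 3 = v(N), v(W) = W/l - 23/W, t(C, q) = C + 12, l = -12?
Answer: -716187635794670/2981439 ≈ -2.4022e+8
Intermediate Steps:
t(C, q) = 12 + C
v(W) = -23/W - W/12 (v(W) = W/(-12) - 23/W = W*(-1/12) - 23/W = -W/12 - 23/W = -23/W - W/12)
X(o) = 19/o (X(o) = (12 + 7)/o = 19/o)
B(N) = -3 - 23/N - N/12 (B(N) = -3 + (-23/N - N/12) = -3 - 23/N - N/12)
(I(-1644) + X(1011))*(126864 + B(1966)) = (-1896 + 19/1011)*(126864 + (-3 - 23/1966 - 1/12*1966)) = (-1896 + 19*(1/1011))*(126864 + (-3 - 23*1/1966 - 983/6)) = (-1896 + 19/1011)*(126864 + (-3 - 23/1966 - 983/6)) = -1916837*(126864 - 492026/2949)/1011 = -1916837/1011*373629910/2949 = -716187635794670/2981439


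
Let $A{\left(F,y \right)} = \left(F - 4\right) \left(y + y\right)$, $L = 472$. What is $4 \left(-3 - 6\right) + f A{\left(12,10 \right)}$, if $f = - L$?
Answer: $-75556$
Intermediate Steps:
$A{\left(F,y \right)} = 2 y \left(-4 + F\right)$ ($A{\left(F,y \right)} = \left(-4 + F\right) 2 y = 2 y \left(-4 + F\right)$)
$f = -472$ ($f = \left(-1\right) 472 = -472$)
$4 \left(-3 - 6\right) + f A{\left(12,10 \right)} = 4 \left(-3 - 6\right) - 472 \cdot 2 \cdot 10 \left(-4 + 12\right) = 4 \left(-9\right) - 472 \cdot 2 \cdot 10 \cdot 8 = -36 - 75520 = -75556$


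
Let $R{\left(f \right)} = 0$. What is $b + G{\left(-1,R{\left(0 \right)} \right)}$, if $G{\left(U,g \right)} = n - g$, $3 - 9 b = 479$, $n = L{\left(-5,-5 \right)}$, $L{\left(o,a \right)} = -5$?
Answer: $- \frac{521}{9} \approx -57.889$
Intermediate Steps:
$n = -5$
$b = - \frac{476}{9}$ ($b = \frac{1}{3} - \frac{479}{9} = - \frac{476}{9} \approx -52.889$)
$G{\left(U,g \right)} = -5 - g$
$b + G{\left(-1,R{\left(0 \right)} \right)} = - \frac{476}{9} - 5 = - \frac{521}{9}$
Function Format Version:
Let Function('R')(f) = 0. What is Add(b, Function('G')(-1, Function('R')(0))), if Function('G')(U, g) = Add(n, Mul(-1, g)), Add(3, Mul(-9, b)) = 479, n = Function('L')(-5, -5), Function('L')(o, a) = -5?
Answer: Rational(-521, 9) ≈ -57.889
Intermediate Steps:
n = -5
b = Rational(-476, 9) (b = Add(Rational(1, 3), Mul(Rational(-1, 9), 479)) = Add(Rational(1, 3), Rational(-479, 9)) = Rational(-476, 9) ≈ -52.889)
Function('G')(U, g) = Add(-5, Mul(-1, g))
Add(b, Function('G')(-1, Function('R')(0))) = Add(Rational(-476, 9), Add(-5, Mul(-1, 0))) = Add(Rational(-476, 9), Add(-5, 0)) = Add(Rational(-476, 9), -5) = Rational(-521, 9)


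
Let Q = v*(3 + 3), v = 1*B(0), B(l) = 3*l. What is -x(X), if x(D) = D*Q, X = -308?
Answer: 0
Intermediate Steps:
v = 0 (v = 1*(3*0) = 1*0 = 0)
Q = 0 (Q = 0*(3 + 3) = 0*6 = 0)
x(D) = 0 (x(D) = D*0 = 0)
-x(X) = -1*0 = 0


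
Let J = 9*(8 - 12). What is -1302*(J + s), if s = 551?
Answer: -670530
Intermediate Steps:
J = -36 (J = 9*(-4) = -36)
-1302*(J + s) = -1302*(-36 + 551) = -1302*515 = -670530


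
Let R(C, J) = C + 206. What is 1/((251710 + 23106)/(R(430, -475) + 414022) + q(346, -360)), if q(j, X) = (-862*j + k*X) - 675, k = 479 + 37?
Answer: -207329/100489533615 ≈ -2.0632e-6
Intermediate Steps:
k = 516
R(C, J) = 206 + C
q(j, X) = -675 - 862*j + 516*X (q(j, X) = (-862*j + 516*X) - 675 = -675 - 862*j + 516*X)
1/((251710 + 23106)/(R(430, -475) + 414022) + q(346, -360)) = 1/((251710 + 23106)/((206 + 430) + 414022) + (-675 - 862*346 + 516*(-360))) = 1/(274816/(636 + 414022) + (-675 - 298252 - 185760)) = 1/(274816/414658 - 484687) = 1/(274816*(1/414658) - 484687) = 1/(137408/207329 - 484687) = 1/(-100489533615/207329) = -207329/100489533615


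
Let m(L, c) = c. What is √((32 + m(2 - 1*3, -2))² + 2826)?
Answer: 9*√46 ≈ 61.041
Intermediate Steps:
√((32 + m(2 - 1*3, -2))² + 2826) = √((32 - 2)² + 2826) = √(30² + 2826) = √(900 + 2826) = √3726 = 9*√46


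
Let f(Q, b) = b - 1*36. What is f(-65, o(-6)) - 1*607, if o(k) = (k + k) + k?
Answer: -661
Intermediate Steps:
o(k) = 3*k (o(k) = 2*k + k = 3*k)
f(Q, b) = -36 + b (f(Q, b) = b - 36 = -36 + b)
f(-65, o(-6)) - 1*607 = (-36 + 3*(-6)) - 1*607 = (-36 - 18) - 607 = -54 - 607 = -661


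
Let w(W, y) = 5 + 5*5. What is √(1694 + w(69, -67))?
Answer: 2*√431 ≈ 41.521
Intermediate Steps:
w(W, y) = 30 (w(W, y) = 5 + 25 = 30)
√(1694 + w(69, -67)) = √(1694 + 30) = √1724 = 2*√431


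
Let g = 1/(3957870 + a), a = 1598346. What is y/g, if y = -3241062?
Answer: -18008040541392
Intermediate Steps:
g = 1/5556216 (g = 1/(3957870 + 1598346) = 1/5556216 ≈ 1.7998e-7)
y/g = -3241062/1/5556216 = -3241062*5556216 = -18008040541392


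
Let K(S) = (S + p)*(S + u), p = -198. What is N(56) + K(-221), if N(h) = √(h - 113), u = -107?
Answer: 137432 + I*√57 ≈ 1.3743e+5 + 7.5498*I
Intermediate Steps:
N(h) = √(-113 + h)
K(S) = (-198 + S)*(-107 + S) (K(S) = (S - 198)*(S - 107) = (-198 + S)*(-107 + S))
N(56) + K(-221) = √(-113 + 56) + (21186 + (-221)² - 305*(-221)) = √(-57) + (21186 + 48841 + 67405) = I*√57 + 137432 = 137432 + I*√57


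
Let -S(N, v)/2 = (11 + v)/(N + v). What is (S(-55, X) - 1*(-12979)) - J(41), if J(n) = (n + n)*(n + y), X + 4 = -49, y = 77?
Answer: 29720/9 ≈ 3302.2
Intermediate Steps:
X = -53 (X = -4 - 49 = -53)
S(N, v) = -2*(11 + v)/(N + v)
J(n) = 2*n*(77 + n) (J(n) = (n + n)*(n + 77) = (2*n)*(77 + n) = 2*n*(77 + n))
(S(-55, X) - 1*(-12979)) - J(41) = (2*(-11 - 1*(-53))/(-55 - 53) - 1*(-12979)) - 2*41*(77 + 41) = (2*(-11 + 53)/(-108) + 12979) - 2*41*118 = (2*(-1/108)*42 + 12979) - 1*9676 = (-7/9 + 12979) - 9676 = 116804/9 - 9676 = 29720/9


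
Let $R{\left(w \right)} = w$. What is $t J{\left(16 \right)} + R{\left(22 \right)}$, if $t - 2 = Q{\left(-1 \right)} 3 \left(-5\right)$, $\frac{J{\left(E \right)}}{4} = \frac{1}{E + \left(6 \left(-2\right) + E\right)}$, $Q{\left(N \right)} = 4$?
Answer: $\frac{52}{5} \approx 10.4$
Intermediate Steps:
$J{\left(E \right)} = \frac{4}{-12 + 2 E}$ ($J{\left(E \right)} = \frac{4}{E + \left(6 \left(-2\right) + E\right)} = \frac{4}{E + \left(-12 + E\right)} = \frac{4}{-12 + 2 E}$)
$t = -58$ ($t = 2 + 4 \cdot 3 \left(-5\right) = 2 + 12 \left(-5\right) = 2 - 60 = -58$)
$t J{\left(16 \right)} + R{\left(22 \right)} = - 58 \frac{2}{-6 + 16} + 22 = - 58 \cdot \frac{2}{10} + 22 = - 58 \cdot 2 \cdot \frac{1}{10} + 22 = \left(-58\right) \frac{1}{5} + 22 = - \frac{58}{5} + 22 = \frac{52}{5}$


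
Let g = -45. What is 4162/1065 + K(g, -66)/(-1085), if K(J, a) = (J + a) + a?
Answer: 188171/46221 ≈ 4.0711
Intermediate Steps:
K(J, a) = J + 2*a
4162/1065 + K(g, -66)/(-1085) = 4162/1065 + (-45 + 2*(-66))/(-1085) = 4162*(1/1065) + (-45 - 132)*(-1/1085) = 4162/1065 - 177*(-1/1085) = 4162/1065 + 177/1085 = 188171/46221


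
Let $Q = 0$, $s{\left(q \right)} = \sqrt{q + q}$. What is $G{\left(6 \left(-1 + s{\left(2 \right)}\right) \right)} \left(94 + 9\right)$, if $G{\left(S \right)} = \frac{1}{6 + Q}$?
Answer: $\frac{103}{6} \approx 17.167$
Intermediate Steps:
$s{\left(q \right)} = \sqrt{2} \sqrt{q}$ ($s{\left(q \right)} = \sqrt{2 q} = \sqrt{2} \sqrt{q}$)
$G{\left(S \right)} = \frac{1}{6}$ ($G{\left(S \right)} = \frac{1}{6 + 0} = \frac{1}{6}$)
$G{\left(6 \left(-1 + s{\left(2 \right)}\right) \right)} \left(94 + 9\right) = \frac{94 + 9}{6} = \frac{1}{6} \cdot 103 = \frac{103}{6}$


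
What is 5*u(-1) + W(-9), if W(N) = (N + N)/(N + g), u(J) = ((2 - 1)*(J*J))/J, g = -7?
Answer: -31/8 ≈ -3.8750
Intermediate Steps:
u(J) = J (u(J) = (1*J²)/J = J²/J = J)
W(N) = 2*N/(-7 + N) (W(N) = (N + N)/(N - 7) = (2*N)/(-7 + N) = 2*N/(-7 + N))
5*u(-1) + W(-9) = 5*(-1) + 2*(-9)/(-7 - 9) = -5 + 2*(-9)/(-16) = -5 + 2*(-9)*(-1/16) = -5 + 9/8 = -31/8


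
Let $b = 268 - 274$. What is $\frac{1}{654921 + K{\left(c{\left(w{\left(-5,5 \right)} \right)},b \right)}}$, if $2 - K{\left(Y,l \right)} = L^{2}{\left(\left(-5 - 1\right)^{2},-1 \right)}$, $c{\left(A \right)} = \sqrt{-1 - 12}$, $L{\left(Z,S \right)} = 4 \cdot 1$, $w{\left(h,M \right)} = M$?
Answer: $\frac{1}{654907} \approx 1.5269 \cdot 10^{-6}$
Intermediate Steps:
$b = -6$ ($b = 268 - 274 = -6$)
$L{\left(Z,S \right)} = 4$
$c{\left(A \right)} = i \sqrt{13}$ ($c{\left(A \right)} = \sqrt{-13} = i \sqrt{13}$)
$K{\left(Y,l \right)} = -14$ ($K{\left(Y,l \right)} = 2 - 4^{2} = 2 - 16 = -14$)
$\frac{1}{654921 + K{\left(c{\left(w{\left(-5,5 \right)} \right)},b \right)}} = \frac{1}{654921 - 14} = \frac{1}{654907}$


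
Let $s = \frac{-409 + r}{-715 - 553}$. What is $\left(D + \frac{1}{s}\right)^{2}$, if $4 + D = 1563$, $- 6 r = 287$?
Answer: $\frac{18325479803929}{7513081} \approx 2.4391 \cdot 10^{6}$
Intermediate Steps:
$r = - \frac{287}{6}$ ($r = \left(- \frac{1}{6}\right) 287 = - \frac{287}{6} \approx -47.833$)
$s = \frac{2741}{7608}$ ($s = \frac{-409 - \frac{287}{6}}{-715 - 553} = - \frac{2741}{6 \left(-1268\right)} = \left(- \frac{2741}{6}\right) \left(- \frac{1}{1268}\right) = \frac{2741}{7608} \approx 0.36028$)
$D = 1559$ ($D = -4 + 1563 = 1559$)
$\left(D + \frac{1}{s}\right)^{2} = \left(1559 + \frac{1}{\frac{2741}{7608}}\right)^{2} = \left(1559 + \frac{7608}{2741}\right)^{2} = \left(\frac{4280827}{2741}\right)^{2} = \frac{18325479803929}{7513081}$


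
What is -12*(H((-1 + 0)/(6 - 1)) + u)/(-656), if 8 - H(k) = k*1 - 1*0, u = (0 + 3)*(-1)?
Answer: 39/410 ≈ 0.095122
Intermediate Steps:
u = -3 (u = 3*(-1) = -3)
H(k) = 8 - k (H(k) = 8 - (k*1 - 1*0) = 8 - (k + 0) = 8 - k)
-12*(H((-1 + 0)/(6 - 1)) + u)/(-656) = -12*((8 - (-1 + 0)/(6 - 1)) - 3)/(-656) = -12*((8 - (-1)/5) - 3)*(-1/656) = -12*((8 - 1*(-⅕)) - 3)*(-1/656) = -12*((8 + ⅕) - 3)*(-1/656) = -12*(41/5 - 3)*(-1/656) = -12*26/5*(-1/656) = -312/5*(-1/656) = 39/410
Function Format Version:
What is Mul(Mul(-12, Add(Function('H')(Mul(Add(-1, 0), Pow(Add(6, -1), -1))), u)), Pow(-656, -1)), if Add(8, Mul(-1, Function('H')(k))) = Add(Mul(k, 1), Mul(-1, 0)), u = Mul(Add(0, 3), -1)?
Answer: Rational(39, 410) ≈ 0.095122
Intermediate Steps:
u = -3 (u = Mul(3, -1) = -3)
Function('H')(k) = Add(8, Mul(-1, k)) (Function('H')(k) = Add(8, Mul(-1, Add(Mul(k, 1), Mul(-1, 0)))) = Add(8, Mul(-1, Add(k, 0))) = Add(8, Mul(-1, k)))
Mul(Mul(-12, Add(Function('H')(Mul(Add(-1, 0), Pow(Add(6, -1), -1))), u)), Pow(-656, -1)) = Mul(Mul(-12, Add(Add(8, Mul(-1, Mul(Add(-1, 0), Pow(Add(6, -1), -1)))), -3)), Pow(-656, -1)) = Mul(Mul(-12, Add(Add(8, Mul(-1, Mul(-1, Pow(5, -1)))), -3)), Rational(-1, 656)) = Mul(Mul(-12, Add(Add(8, Mul(-1, Mul(-1, Rational(1, 5)))), -3)), Rational(-1, 656)) = Mul(Mul(-12, Add(Add(8, Mul(-1, Rational(-1, 5))), -3)), Rational(-1, 656)) = Mul(Mul(-12, Add(Add(8, Rational(1, 5)), -3)), Rational(-1, 656)) = Mul(Mul(-12, Add(Rational(41, 5), -3)), Rational(-1, 656)) = Mul(Mul(-12, Rational(26, 5)), Rational(-1, 656)) = Mul(Rational(-312, 5), Rational(-1, 656)) = Rational(39, 410)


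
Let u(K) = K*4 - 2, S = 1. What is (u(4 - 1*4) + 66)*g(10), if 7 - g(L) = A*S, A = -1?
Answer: 512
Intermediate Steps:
g(L) = 8 (g(L) = 7 - (-1) = 7 - 1*(-1) = 7 + 1 = 8)
u(K) = -2 + 4*K (u(K) = 4*K - 2 = -2 + 4*K)
(u(4 - 1*4) + 66)*g(10) = ((-2 + 4*(4 - 1*4)) + 66)*8 = ((-2 + 4*(4 - 4)) + 66)*8 = ((-2 + 4*0) + 66)*8 = ((-2 + 0) + 66)*8 = (-2 + 66)*8 = 64*8 = 512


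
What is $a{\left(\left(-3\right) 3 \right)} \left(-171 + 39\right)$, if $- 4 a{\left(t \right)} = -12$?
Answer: $-396$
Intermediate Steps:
$a{\left(t \right)} = 3$ ($a{\left(t \right)} = \left(- \frac{1}{4}\right) \left(-12\right) = 3$)
$a{\left(\left(-3\right) 3 \right)} \left(-171 + 39\right) = 3 \left(-171 + 39\right) = 3 \left(-132\right) = -396$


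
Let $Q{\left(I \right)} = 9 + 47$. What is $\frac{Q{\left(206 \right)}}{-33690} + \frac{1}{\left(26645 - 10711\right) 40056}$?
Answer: $- \frac{1985671963}{1194595562320} \approx -0.0016622$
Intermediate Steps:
$Q{\left(I \right)} = 56$
$\frac{Q{\left(206 \right)}}{-33690} + \frac{1}{\left(26645 - 10711\right) 40056} = \frac{56}{-33690} + \frac{1}{\left(26645 - 10711\right) 40056} = 56 \left(- \frac{1}{33690}\right) + \frac{1}{15934} \cdot \frac{1}{40056} = - \frac{28}{16845} + \frac{1}{15934} \cdot \frac{1}{40056} = - \frac{28}{16845} + \frac{1}{638252304} = - \frac{1985671963}{1194595562320}$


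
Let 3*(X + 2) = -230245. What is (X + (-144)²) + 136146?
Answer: 240395/3 ≈ 80132.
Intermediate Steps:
X = -230251/3 (X = -2 + (⅓)*(-230245) = -2 - 230245/3 = -230251/3 ≈ -76750.)
(X + (-144)²) + 136146 = (-230251/3 + (-144)²) + 136146 = (-230251/3 + 20736) + 136146 = -168043/3 + 136146 = 240395/3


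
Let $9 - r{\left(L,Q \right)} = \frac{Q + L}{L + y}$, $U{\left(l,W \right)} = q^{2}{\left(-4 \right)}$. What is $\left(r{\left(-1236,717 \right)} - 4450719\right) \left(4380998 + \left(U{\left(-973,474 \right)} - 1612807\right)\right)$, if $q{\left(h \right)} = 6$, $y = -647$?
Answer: $- \frac{3314235039268989}{269} \approx -1.2321 \cdot 10^{13}$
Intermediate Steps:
$U{\left(l,W \right)} = 36$ ($U{\left(l,W \right)} = 6^{2} = 36$)
$r{\left(L,Q \right)} = 9 - \frac{L + Q}{-647 + L}$ ($r{\left(L,Q \right)} = 9 - \frac{Q + L}{L - 647} = 9 - \frac{L + Q}{-647 + L}$)
$\left(r{\left(-1236,717 \right)} - 4450719\right) \left(4380998 + \left(U{\left(-973,474 \right)} - 1612807\right)\right) = \left(\frac{-5823 - 717 + 8 \left(-1236\right)}{-647 - 1236} - 4450719\right) \left(4380998 + \left(36 - 1612807\right)\right) = \left(\frac{-5823 - 717 - 9888}{-1883} - 4450719\right) \left(4380998 + \left(36 - 1612807\right)\right) = \left(\left(- \frac{1}{1883}\right) \left(-16428\right) - 4450719\right) \left(4380998 - 1612771\right) = \left(\frac{16428}{1883} - 4450719\right) 2768227 = \left(- \frac{8380687449}{1883}\right) 2768227 = - \frac{3314235039268989}{269}$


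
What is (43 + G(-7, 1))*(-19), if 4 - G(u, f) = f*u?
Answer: -1026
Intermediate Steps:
G(u, f) = 4 - f*u
(43 + G(-7, 1))*(-19) = (43 + (4 - 1*1*(-7)))*(-19) = (43 + (4 + 7))*(-19) = (43 + 11)*(-19) = 54*(-19) = -1026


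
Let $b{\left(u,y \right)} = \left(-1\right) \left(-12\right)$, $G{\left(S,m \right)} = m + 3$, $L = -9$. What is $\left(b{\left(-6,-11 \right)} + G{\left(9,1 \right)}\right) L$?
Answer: $-144$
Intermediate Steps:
$G{\left(S,m \right)} = 3 + m$
$b{\left(u,y \right)} = 12$
$\left(b{\left(-6,-11 \right)} + G{\left(9,1 \right)}\right) L = \left(12 + \left(3 + 1\right)\right) \left(-9\right) = \left(12 + 4\right) \left(-9\right) = 16 \left(-9\right) = -144$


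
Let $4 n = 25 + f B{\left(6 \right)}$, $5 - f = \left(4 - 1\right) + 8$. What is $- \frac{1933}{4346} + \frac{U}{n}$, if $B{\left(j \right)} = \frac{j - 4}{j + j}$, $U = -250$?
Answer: $- \frac{549049}{13038} \approx -42.111$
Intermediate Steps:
$f = -6$ ($f = 5 - \left(\left(4 - 1\right) + 8\right) = 5 - \left(3 + 8\right) = 5 - 11 = -6$)
$B{\left(j \right)} = \frac{-4 + j}{2 j}$
$n = 6$ ($n = \frac{25 - 6 \frac{-4 + 6}{2 \cdot 6}}{4} = \frac{25 - 6 \cdot \frac{1}{2} \cdot \frac{1}{6} \cdot 2}{4} = \frac{25 - 1}{4} = \frac{1}{4} \cdot 24 = 6$)
$- \frac{1933}{4346} + \frac{U}{n} = - \frac{1933}{4346} - \frac{250}{6} = \left(-1933\right) \frac{1}{4346} - \frac{125}{3} = - \frac{1933}{4346} - \frac{125}{3} = - \frac{549049}{13038}$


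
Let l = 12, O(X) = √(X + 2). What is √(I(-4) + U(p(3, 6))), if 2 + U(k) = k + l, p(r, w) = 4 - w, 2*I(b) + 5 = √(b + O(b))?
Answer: √(22 + 2*√(-4 + I*√2))/2 ≈ 2.3915 + 0.21222*I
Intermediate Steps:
O(X) = √(2 + X)
I(b) = -5/2 + √(b + √(2 + b))/2
U(k) = 10 + k (U(k) = -2 + (k + 12) = -2 + (12 + k) = 10 + k)
√(I(-4) + U(p(3, 6))) = √((-5/2 + √(-4 + √(2 - 4))/2) + (10 + (4 - 1*6))) = √((-5/2 + √(-4 + √(-2))/2) + (10 + (4 - 6))) = √((-5/2 + √(-4 + I*√2)/2) + (10 - 2)) = √((-5/2 + √(-4 + I*√2)/2) + 8) = √(11/2 + √(-4 + I*√2)/2)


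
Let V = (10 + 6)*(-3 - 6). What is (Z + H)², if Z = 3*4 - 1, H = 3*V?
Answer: 177241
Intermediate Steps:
V = -144 (V = 16*(-9) = -144)
H = -432 (H = 3*(-144) = -432)
Z = 11 (Z = 12 - 1 = 11)
(Z + H)² = (11 - 432)² = (-421)² = 177241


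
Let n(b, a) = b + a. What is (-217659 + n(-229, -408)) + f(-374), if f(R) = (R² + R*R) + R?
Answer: 61082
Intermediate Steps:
n(b, a) = a + b
f(R) = R + 2*R² (f(R) = (R² + R²) + R = 2*R² + R = R + 2*R²)
(-217659 + n(-229, -408)) + f(-374) = (-217659 + (-408 - 229)) - 374*(1 + 2*(-374)) = (-217659 - 637) - 374*(1 - 748) = -218296 - 374*(-747) = -218296 + 279378 = 61082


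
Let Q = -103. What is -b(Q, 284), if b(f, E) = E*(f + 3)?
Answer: 28400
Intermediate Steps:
b(f, E) = E*(3 + f)
-b(Q, 284) = -284*(3 - 103) = -284*(-100) = -1*(-28400) = 28400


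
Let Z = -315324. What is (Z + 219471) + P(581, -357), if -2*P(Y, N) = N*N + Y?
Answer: -159868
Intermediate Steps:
P(Y, N) = -Y/2 - N²/2 (P(Y, N) = -(N*N + Y)/2 = -(N² + Y)/2 = -(Y + N²)/2 = -Y/2 - N²/2)
(Z + 219471) + P(581, -357) = (-315324 + 219471) + (-½*581 - ½*(-357)²) = -95853 + (-581/2 - ½*127449) = -95853 + (-581/2 - 127449/2) = -95853 - 64015 = -159868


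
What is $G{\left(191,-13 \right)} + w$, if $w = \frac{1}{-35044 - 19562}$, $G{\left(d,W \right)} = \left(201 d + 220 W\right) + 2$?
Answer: $\frac{1940314997}{54606} \approx 35533.0$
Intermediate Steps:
$G{\left(d,W \right)} = 2 + 201 d + 220 W$
$w = - \frac{1}{54606}$ ($w = \frac{1}{-54606} = - \frac{1}{54606} \approx -1.8313 \cdot 10^{-5}$)
$G{\left(191,-13 \right)} + w = \left(2 + 201 \cdot 191 + 220 \left(-13\right)\right) - \frac{1}{54606} = \left(2 + 38391 - 2860\right) - \frac{1}{54606} = 35533 - \frac{1}{54606} = \frac{1940314997}{54606}$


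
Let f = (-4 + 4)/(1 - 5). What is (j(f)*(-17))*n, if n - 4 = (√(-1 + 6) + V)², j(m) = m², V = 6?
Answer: 0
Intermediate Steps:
f = 0 (f = 0/(-4) = 0*(-¼) = 0)
n = 4 + (6 + √5)² (n = 4 + (√(-1 + 6) + 6)² = 4 + (√5 + 6)² = 4 + (6 + √5)² ≈ 71.833)
(j(f)*(-17))*n = (0²*(-17))*(45 + 12*√5) = (0*(-17))*(45 + 12*√5) = 0*(45 + 12*√5) = 0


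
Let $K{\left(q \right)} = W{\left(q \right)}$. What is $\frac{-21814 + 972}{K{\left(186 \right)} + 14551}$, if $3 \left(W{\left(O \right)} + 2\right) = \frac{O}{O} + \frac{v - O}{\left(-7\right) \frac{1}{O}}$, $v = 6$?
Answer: $- \frac{218841}{169508} \approx -1.291$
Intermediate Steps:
$W{\left(O \right)} = - \frac{5}{3} - \frac{O \left(6 - O\right)}{21}$ ($W{\left(O \right)} = -2 + \frac{\frac{O}{O} + \frac{6 - O}{\left(-7\right) \frac{1}{O}}}{3} = -2 + \frac{1 + \left(6 - O\right) \left(- \frac{O}{7}\right)}{3} = -2 + \frac{1 - \frac{O \left(6 - O\right)}{7}}{3} = -2 - \left(- \frac{1}{3} + \frac{O \left(6 - O\right)}{21}\right) = - \frac{5}{3} - \frac{O \left(6 - O\right)}{21}$)
$K{\left(q \right)} = - \frac{5}{3} - \frac{2 q}{7} + \frac{q^{2}}{21}$
$\frac{-21814 + 972}{K{\left(186 \right)} + 14551} = \frac{-21814 + 972}{\left(- \frac{5}{3} - \frac{372}{7} + \frac{186^{2}}{21}\right) + 14551} = - \frac{20842}{\left(- \frac{5}{3} - \frac{372}{7} + \frac{1}{21} \cdot 34596\right) + 14551} = - \frac{20842}{\left(- \frac{5}{3} - \frac{372}{7} + \frac{11532}{7}\right) + 14551} = - \frac{20842}{\frac{33445}{21} + 14551} = - \frac{20842}{\frac{339016}{21}} = \left(-20842\right) \frac{21}{339016} = - \frac{218841}{169508}$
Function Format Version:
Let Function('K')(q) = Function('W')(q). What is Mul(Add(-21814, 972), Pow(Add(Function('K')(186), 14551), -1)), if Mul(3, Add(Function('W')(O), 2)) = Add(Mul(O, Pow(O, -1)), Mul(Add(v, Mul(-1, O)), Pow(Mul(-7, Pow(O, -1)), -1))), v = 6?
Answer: Rational(-218841, 169508) ≈ -1.2910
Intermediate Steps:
Function('W')(O) = Add(Rational(-5, 3), Mul(Rational(-1, 21), O, Add(6, Mul(-1, O)))) (Function('W')(O) = Add(-2, Mul(Rational(1, 3), Add(Mul(O, Pow(O, -1)), Mul(Add(6, Mul(-1, O)), Pow(Mul(-7, Pow(O, -1)), -1))))) = Add(-2, Mul(Rational(1, 3), Add(1, Mul(Add(6, Mul(-1, O)), Mul(Rational(-1, 7), O))))) = Add(-2, Mul(Rational(1, 3), Add(1, Mul(Rational(-1, 7), O, Add(6, Mul(-1, O)))))) = Add(-2, Add(Rational(1, 3), Mul(Rational(-1, 21), O, Add(6, Mul(-1, O))))) = Add(Rational(-5, 3), Mul(Rational(-1, 21), O, Add(6, Mul(-1, O)))))
Function('K')(q) = Add(Rational(-5, 3), Mul(Rational(-2, 7), q), Mul(Rational(1, 21), Pow(q, 2)))
Mul(Add(-21814, 972), Pow(Add(Function('K')(186), 14551), -1)) = Mul(Add(-21814, 972), Pow(Add(Add(Rational(-5, 3), Mul(Rational(-2, 7), 186), Mul(Rational(1, 21), Pow(186, 2))), 14551), -1)) = Mul(-20842, Pow(Add(Add(Rational(-5, 3), Rational(-372, 7), Mul(Rational(1, 21), 34596)), 14551), -1)) = Mul(-20842, Pow(Add(Add(Rational(-5, 3), Rational(-372, 7), Rational(11532, 7)), 14551), -1)) = Mul(-20842, Pow(Add(Rational(33445, 21), 14551), -1)) = Mul(-20842, Pow(Rational(339016, 21), -1)) = Mul(-20842, Rational(21, 339016)) = Rational(-218841, 169508)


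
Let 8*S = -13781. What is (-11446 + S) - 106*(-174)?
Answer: 42203/8 ≈ 5275.4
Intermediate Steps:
S = -13781/8 (S = (⅛)*(-13781) = -13781/8 ≈ -1722.6)
(-11446 + S) - 106*(-174) = (-11446 - 13781/8) - 106*(-174) = -105349/8 + 18444 = 42203/8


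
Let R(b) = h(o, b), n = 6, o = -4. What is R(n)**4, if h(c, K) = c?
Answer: 256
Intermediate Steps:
R(b) = -4
R(n)**4 = (-4)**4 = 256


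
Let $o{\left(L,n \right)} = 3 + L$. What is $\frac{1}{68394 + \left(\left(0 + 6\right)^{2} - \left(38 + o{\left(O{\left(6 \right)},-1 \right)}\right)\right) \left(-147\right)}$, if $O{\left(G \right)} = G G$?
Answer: $\frac{1}{74421} \approx 1.3437 \cdot 10^{-5}$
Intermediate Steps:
$O{\left(G \right)} = G^{2}$
$\frac{1}{68394 + \left(\left(0 + 6\right)^{2} - \left(38 + o{\left(O{\left(6 \right)},-1 \right)}\right)\right) \left(-147\right)} = \frac{1}{68394 + \left(\left(0 + 6\right)^{2} - 77\right) \left(-147\right)} = \frac{1}{68394 + \left(6^{2} - 77\right) \left(-147\right)} = \frac{1}{68394 + \left(36 - 77\right) \left(-147\right)} = \frac{1}{68394 - -6027} = \frac{1}{68394 + 6027} = \frac{1}{74421}$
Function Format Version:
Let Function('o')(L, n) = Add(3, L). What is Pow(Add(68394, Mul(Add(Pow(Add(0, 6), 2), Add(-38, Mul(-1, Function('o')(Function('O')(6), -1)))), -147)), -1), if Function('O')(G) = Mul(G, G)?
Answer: Rational(1, 74421) ≈ 1.3437e-5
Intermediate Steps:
Function('O')(G) = Pow(G, 2)
Pow(Add(68394, Mul(Add(Pow(Add(0, 6), 2), Add(-38, Mul(-1, Function('o')(Function('O')(6), -1)))), -147)), -1) = Pow(Add(68394, Mul(Add(Pow(Add(0, 6), 2), Add(-38, Mul(-1, Add(3, Pow(6, 2))))), -147)), -1) = Pow(Add(68394, Mul(Add(Pow(6, 2), Add(-38, Mul(-1, Add(3, 36)))), -147)), -1) = Pow(Add(68394, Mul(Add(36, Add(-38, Mul(-1, 39))), -147)), -1) = Pow(Add(68394, Mul(Add(36, Add(-38, -39)), -147)), -1) = Pow(Add(68394, Mul(Add(36, -77), -147)), -1) = Pow(Add(68394, Mul(-41, -147)), -1) = Pow(Add(68394, 6027), -1) = Pow(74421, -1) = Rational(1, 74421)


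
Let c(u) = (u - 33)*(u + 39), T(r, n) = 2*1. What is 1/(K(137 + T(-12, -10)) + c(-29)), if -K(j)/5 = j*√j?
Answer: 124/13351215 - 139*√139/13351215 ≈ -0.00011346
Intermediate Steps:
T(r, n) = 2
c(u) = (-33 + u)*(39 + u)
K(j) = -5*j^(3/2) (K(j) = -5*j*√j = -5*j^(3/2))
1/(K(137 + T(-12, -10)) + c(-29)) = 1/(-5*(137 + 2)^(3/2) + (-1287 + (-29)² + 6*(-29))) = 1/(-695*√139 + (-1287 + 841 - 174)) = 1/(-695*√139 - 620) = 1/(-620 - 695*√139)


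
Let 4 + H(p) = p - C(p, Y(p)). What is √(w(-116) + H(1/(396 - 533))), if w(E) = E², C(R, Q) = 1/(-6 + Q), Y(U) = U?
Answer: √171014447618898/112751 ≈ 115.98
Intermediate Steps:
H(p) = -4 + p - 1/(-6 + p) (H(p) = -4 + (p - 1/(-6 + p)) = -4 + p - 1/(-6 + p))
√(w(-116) + H(1/(396 - 533))) = √((-116)² + (-1 + (-6 + 1/(396 - 533))*(-4 + 1/(396 - 533)))/(-6 + 1/(396 - 533))) = √(13456 + (-1 + (-6 + 1/(-137))*(-4 + 1/(-137)))/(-6 + 1/(-137))) = √(13456 + (-1 + (-6 - 1/137)*(-4 - 1/137))/(-6 - 1/137)) = √(13456 + (-1 - 823/137*(-549/137))/(-823/137)) = √(13456 - 137*(-1 + 451827/18769)/823) = √(13456 - 137/823*433058/18769) = √(13456 - 433058/112751) = √(1516744398/112751) = √171014447618898/112751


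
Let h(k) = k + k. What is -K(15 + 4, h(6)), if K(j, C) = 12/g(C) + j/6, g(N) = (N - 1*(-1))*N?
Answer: -253/78 ≈ -3.2436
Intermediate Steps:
g(N) = N*(1 + N) (g(N) = (N + 1)*N = (1 + N)*N = N*(1 + N))
h(k) = 2*k
K(j, C) = j/6 + 12/(C*(1 + C)) (K(j, C) = 12/((C*(1 + C))) + j/6 = 12*(1/(C*(1 + C))) + j*(⅙) = 12/(C*(1 + C)) + j/6 = j/6 + 12/(C*(1 + C)))
-K(15 + 4, h(6)) = -(72 + (2*6)*(15 + 4)*(1 + 2*6))/(6*(2*6)*(1 + 2*6)) = -(72 + 12*19*(1 + 12))/(6*12*(1 + 12)) = -(72 + 12*19*13)/(6*12*13) = -(72 + 2964)/(6*12*13) = -3036/(6*12*13) = -1*253/78 = -253/78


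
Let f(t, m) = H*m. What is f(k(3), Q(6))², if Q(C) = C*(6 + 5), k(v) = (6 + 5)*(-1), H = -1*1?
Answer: 4356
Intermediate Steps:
H = -1
k(v) = -11 (k(v) = 11*(-1) = -11)
Q(C) = 11*C (Q(C) = C*11 = 11*C)
f(t, m) = -m
f(k(3), Q(6))² = (-11*6)² = (-1*66)² = (-66)² = 4356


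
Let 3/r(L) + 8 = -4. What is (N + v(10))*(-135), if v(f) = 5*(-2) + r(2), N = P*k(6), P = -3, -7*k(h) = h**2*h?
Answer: -311175/28 ≈ -11113.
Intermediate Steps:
k(h) = -h**3/7 (k(h) = -h**2*h/7 = -h**3/7)
r(L) = -1/4 (r(L) = 3/(-8 - 4) = 3/(-12) = 3*(-1/12) = -1/4)
N = 648/7 (N = -(-3)*6**3/7 = -(-3)*216/7 = -3*(-216/7) = 648/7 ≈ 92.571)
v(f) = -41/4 (v(f) = 5*(-2) - 1/4 = -10 - 1/4 = -41/4)
(N + v(10))*(-135) = (648/7 - 41/4)*(-135) = (2305/28)*(-135) = -311175/28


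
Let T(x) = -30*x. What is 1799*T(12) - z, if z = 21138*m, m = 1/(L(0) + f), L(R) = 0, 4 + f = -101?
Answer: -22660354/35 ≈ -6.4744e+5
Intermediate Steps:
f = -105 (f = -4 - 101 = -105)
m = -1/105 (m = 1/(0 - 105) = 1/(-105) = -1/105 ≈ -0.0095238)
z = -7046/35 (z = 21138*(-1/105) = -7046/35 ≈ -201.31)
1799*T(12) - z = 1799*(-30*12) - 1*(-7046/35) = 1799*(-360) + 7046/35 = -647640 + 7046/35 = -22660354/35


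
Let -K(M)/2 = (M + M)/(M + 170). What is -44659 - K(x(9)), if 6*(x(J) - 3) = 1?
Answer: -46400625/1039 ≈ -44659.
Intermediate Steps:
x(J) = 19/6 (x(J) = 3 + (1/6)*1 = 3 + 1/6 = 19/6)
K(M) = -4*M/(170 + M) (K(M) = -2*(M + M)/(M + 170) = -2*2*M/(170 + M) = -4*M/(170 + M))
-44659 - K(x(9)) = -44659 - (-4)*19/(6*(170 + 19/6)) = -44659 - (-4)*19/(6*1039/6) = -44659 - (-4)*19*6/(6*1039) = -44659 - 1*(-76/1039) = -44659 + 76/1039 = -46400625/1039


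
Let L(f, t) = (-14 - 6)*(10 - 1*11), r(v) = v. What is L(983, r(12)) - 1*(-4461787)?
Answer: 4461807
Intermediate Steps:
L(f, t) = 20 (L(f, t) = -20*(10 - 11) = -20*(-1) = 20)
L(983, r(12)) - 1*(-4461787) = 20 - 1*(-4461787) = 20 + 4461787 = 4461807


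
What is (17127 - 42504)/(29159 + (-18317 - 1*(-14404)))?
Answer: -25377/25246 ≈ -1.0052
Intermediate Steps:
(17127 - 42504)/(29159 + (-18317 - 1*(-14404))) = -25377/(29159 + (-18317 + 14404)) = -25377/(29159 - 3913) = -25377/25246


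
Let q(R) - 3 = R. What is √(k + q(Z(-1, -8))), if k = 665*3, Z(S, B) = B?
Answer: √1990 ≈ 44.609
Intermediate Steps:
k = 1995
q(R) = 3 + R
√(k + q(Z(-1, -8))) = √(1995 + (3 - 8)) = √(1995 - 5) = √1990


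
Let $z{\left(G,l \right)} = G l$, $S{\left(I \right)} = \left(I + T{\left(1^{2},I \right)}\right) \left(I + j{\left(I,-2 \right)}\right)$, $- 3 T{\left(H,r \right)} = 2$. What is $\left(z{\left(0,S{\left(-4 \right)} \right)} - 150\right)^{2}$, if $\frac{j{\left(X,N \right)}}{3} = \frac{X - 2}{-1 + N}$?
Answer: $22500$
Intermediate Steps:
$T{\left(H,r \right)} = - \frac{2}{3}$ ($T{\left(H,r \right)} = \left(- \frac{1}{3}\right) 2 = - \frac{2}{3}$)
$j{\left(X,N \right)} = \frac{3 \left(-2 + X\right)}{-1 + N}$ ($j{\left(X,N \right)} = 3 \frac{X - 2}{-1 + N} = 3 \frac{-2 + X}{-1 + N} = \frac{3 \left(-2 + X\right)}{-1 + N}$)
$S{\left(I \right)} = - \frac{4}{3} + 2 I$ ($S{\left(I \right)} = \left(I - \frac{2}{3}\right) \left(I + \frac{3 \left(-2 + I\right)}{-1 - 2}\right) = \left(- \frac{2}{3} + I\right) \left(I + \frac{3 \left(-2 + I\right)}{-3}\right) = \left(- \frac{2}{3} + I\right) \left(I + 3 \left(- \frac{1}{3}\right) \left(-2 + I\right)\right) = \left(- \frac{2}{3} + I\right) \left(I - \left(-2 + I\right)\right) = \left(- \frac{2}{3} + I\right) 2 = - \frac{4}{3} + 2 I$)
$\left(z{\left(0,S{\left(-4 \right)} \right)} - 150\right)^{2} = \left(0 \left(- \frac{4}{3} + 2 \left(-4\right)\right) - 150\right)^{2} = \left(0 \left(- \frac{4}{3} - 8\right) - 150\right)^{2} = \left(0 \left(- \frac{28}{3}\right) - 150\right)^{2} = \left(0 - 150\right)^{2} = \left(-150\right)^{2} = 22500$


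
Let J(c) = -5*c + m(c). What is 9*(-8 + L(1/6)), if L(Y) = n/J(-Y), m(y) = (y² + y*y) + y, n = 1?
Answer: -774/13 ≈ -59.538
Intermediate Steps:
m(y) = y + 2*y² (m(y) = (y² + y²) + y = 2*y² + y = y + 2*y²)
J(c) = -5*c + c*(1 + 2*c)
L(Y) = -1/(2*Y*(-2 - Y)) (L(Y) = 1/(2*(-Y)*(-2 - Y)) = 1/(-2*Y*(-2 - Y)) = 1*(-1/(2*Y*(-2 - Y))) = -1/(2*Y*(-2 - Y)))
9*(-8 + L(1/6)) = 9*(-8 + 1/(2*(1/6)*(2 + 1/6))) = 9*(-8 + 1/(2*(⅙)*(2 + ⅙))) = 9*(-8 + (½)*6/(13/6)) = 9*(-8 + (½)*6*(6/13)) = 9*(-8 + 18/13) = 9*(-86/13) = -774/13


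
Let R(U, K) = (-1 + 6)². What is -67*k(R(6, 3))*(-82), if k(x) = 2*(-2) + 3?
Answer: -5494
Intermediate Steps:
R(U, K) = 25 (R(U, K) = 5² = 25)
k(x) = -1 (k(x) = -4 + 3 = -1)
-67*k(R(6, 3))*(-82) = -67*(-1)*(-82) = 67*(-82) = -5494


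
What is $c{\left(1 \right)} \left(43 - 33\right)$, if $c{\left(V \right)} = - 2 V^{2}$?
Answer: $-20$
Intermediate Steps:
$c{\left(1 \right)} \left(43 - 33\right) = - 2 \cdot 1^{2} \left(43 - 33\right) = \left(-2\right) 1 \left(43 - 33\right) = - 2 \left(43 - 33\right) = \left(-2\right) 10 = -20$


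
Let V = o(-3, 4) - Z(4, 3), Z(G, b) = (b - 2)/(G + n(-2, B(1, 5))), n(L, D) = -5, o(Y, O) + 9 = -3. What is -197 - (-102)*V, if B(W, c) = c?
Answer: -1319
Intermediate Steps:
o(Y, O) = -12 (o(Y, O) = -9 - 3 = -12)
Z(G, b) = (-2 + b)/(-5 + G) (Z(G, b) = (b - 2)/(G - 5) = (-2 + b)/(-5 + G))
V = -11 (V = -12 - (-2 + 3)/(-5 + 4) = -12 - 1/(-1) = -12 - (-1) = -12 - 1*(-1) = -12 + 1 = -11)
-197 - (-102)*V = -197 - (-102)*(-11) = -197 - 1*1122 = -197 - 1122 = -1319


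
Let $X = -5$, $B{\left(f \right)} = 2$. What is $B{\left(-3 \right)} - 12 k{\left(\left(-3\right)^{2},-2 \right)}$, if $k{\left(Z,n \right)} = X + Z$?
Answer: $-46$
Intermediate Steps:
$k{\left(Z,n \right)} = -5 + Z$
$B{\left(-3 \right)} - 12 k{\left(\left(-3\right)^{2},-2 \right)} = 2 - 12 \left(-5 + \left(-3\right)^{2}\right) = 2 - 12 \left(-5 + 9\right) = 2 - 48 = -46$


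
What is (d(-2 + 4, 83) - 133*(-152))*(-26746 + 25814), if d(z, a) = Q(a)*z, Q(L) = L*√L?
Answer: -18841312 - 154712*√83 ≈ -2.0251e+7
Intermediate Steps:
Q(L) = L^(3/2)
d(z, a) = z*a^(3/2) (d(z, a) = a^(3/2)*z = z*a^(3/2))
(d(-2 + 4, 83) - 133*(-152))*(-26746 + 25814) = ((-2 + 4)*83^(3/2) - 133*(-152))*(-26746 + 25814) = (2*(83*√83) + 20216)*(-932) = (166*√83 + 20216)*(-932) = (20216 + 166*√83)*(-932) = -18841312 - 154712*√83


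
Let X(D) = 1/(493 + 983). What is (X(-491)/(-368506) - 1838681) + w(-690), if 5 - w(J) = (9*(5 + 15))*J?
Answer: -932528966655457/543914856 ≈ -1.7145e+6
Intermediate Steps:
X(D) = 1/1476
w(J) = 5 - 180*J (w(J) = 5 - 9*(5 + 15)*J = 5 - 9*20*J = 5 - 180*J)
(X(-491)/(-368506) - 1838681) + w(-690) = ((1/1476)/(-368506) - 1838681) + (5 - 180*(-690)) = ((1/1476)*(-1/368506) - 1838681) + (5 + 124200) = (-1/543914856 - 1838681) + 124205 = -1000085911344937/543914856 + 124205 = -932528966655457/543914856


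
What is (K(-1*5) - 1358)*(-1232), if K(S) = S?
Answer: 1679216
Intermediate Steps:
(K(-1*5) - 1358)*(-1232) = (-1*5 - 1358)*(-1232) = (-5 - 1358)*(-1232) = -1363*(-1232) = 1679216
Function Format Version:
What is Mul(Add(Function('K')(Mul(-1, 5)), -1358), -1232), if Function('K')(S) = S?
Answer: 1679216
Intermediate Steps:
Mul(Add(Function('K')(Mul(-1, 5)), -1358), -1232) = Mul(Add(Mul(-1, 5), -1358), -1232) = Mul(Add(-5, -1358), -1232) = Mul(-1363, -1232) = 1679216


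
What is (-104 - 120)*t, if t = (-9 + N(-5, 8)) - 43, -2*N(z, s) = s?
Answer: 12544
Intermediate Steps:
N(z, s) = -s/2
t = -56 (t = (-9 - ½*8) - 43 = (-9 - 4) - 43 = -13 - 43 = -56)
(-104 - 120)*t = (-104 - 120)*(-56) = -224*(-56) = 12544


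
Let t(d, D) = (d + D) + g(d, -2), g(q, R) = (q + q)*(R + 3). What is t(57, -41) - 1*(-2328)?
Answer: 2458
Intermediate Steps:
g(q, R) = 2*q*(3 + R) (g(q, R) = (2*q)*(3 + R) = 2*q*(3 + R))
t(d, D) = D + 3*d (t(d, D) = (d + D) + 2*d*(3 - 2) = (D + d) + 2*d*1 = (D + d) + 2*d = D + 3*d)
t(57, -41) - 1*(-2328) = (-41 + 3*57) - 1*(-2328) = (-41 + 171) + 2328 = 130 + 2328 = 2458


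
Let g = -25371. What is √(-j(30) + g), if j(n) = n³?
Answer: 69*I*√11 ≈ 228.85*I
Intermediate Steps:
√(-j(30) + g) = √(-1*30³ - 25371) = √(-1*27000 - 25371) = √(-27000 - 25371) = √(-52371) = 69*I*√11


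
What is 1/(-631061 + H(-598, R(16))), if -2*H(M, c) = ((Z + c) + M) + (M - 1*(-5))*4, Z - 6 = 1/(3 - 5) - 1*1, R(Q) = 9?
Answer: -4/2518331 ≈ -1.5884e-6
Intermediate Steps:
Z = 9/2 (Z = 6 + (1/(3 - 5) - 1*1) = 6 + (1/(-2) - 1) = 6 + (-½ - 1) = 6 - 3/2 = 9/2 ≈ 4.5000)
H(M, c) = -49/4 - 5*M/2 - c/2 (H(M, c) = -(((9/2 + c) + M) + (M - 1*(-5))*4)/2 = -((9/2 + M + c) + (M + 5)*4)/2 = -((9/2 + M + c) + (5 + M)*4)/2 = -((9/2 + M + c) + (20 + 4*M))/2 = -(49/2 + c + 5*M)/2 = -49/4 - 5*M/2 - c/2)
1/(-631061 + H(-598, R(16))) = 1/(-631061 + (-49/4 - 5/2*(-598) - ½*9)) = 1/(-631061 + (-49/4 + 1495 - 9/2)) = 1/(-631061 + 5913/4) = 1/(-2518331/4) = -4/2518331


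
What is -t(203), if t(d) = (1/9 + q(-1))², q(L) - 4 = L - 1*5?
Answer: -289/81 ≈ -3.5679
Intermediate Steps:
q(L) = -1 + L (q(L) = 4 + (L - 1*5) = 4 + (L - 5) = 4 + (-5 + L) = -1 + L)
t(d) = 289/81 (t(d) = (1/9 + (-1 - 1))² = (⅑ - 2)² = (-17/9)² = 289/81)
-t(203) = -1*289/81 = -289/81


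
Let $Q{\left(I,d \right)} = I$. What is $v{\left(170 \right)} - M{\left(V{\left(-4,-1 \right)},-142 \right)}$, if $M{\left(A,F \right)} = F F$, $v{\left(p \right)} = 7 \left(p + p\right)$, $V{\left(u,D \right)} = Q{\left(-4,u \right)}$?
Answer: $-17784$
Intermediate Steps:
$V{\left(u,D \right)} = -4$
$v{\left(p \right)} = 14 p$ ($v{\left(p \right)} = 7 \cdot 2 p = 14 p$)
$M{\left(A,F \right)} = F^{2}$
$v{\left(170 \right)} - M{\left(V{\left(-4,-1 \right)},-142 \right)} = 14 \cdot 170 - \left(-142\right)^{2} = 2380 - 20164 = -17784$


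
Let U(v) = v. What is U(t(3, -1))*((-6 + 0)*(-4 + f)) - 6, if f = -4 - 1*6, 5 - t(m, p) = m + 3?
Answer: -90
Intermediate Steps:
t(m, p) = 2 - m (t(m, p) = 5 - (m + 3) = 5 - (3 + m) = 5 + (-3 - m) = 2 - m)
f = -10 (f = -4 - 6 = -10)
U(t(3, -1))*((-6 + 0)*(-4 + f)) - 6 = (2 - 1*3)*((-6 + 0)*(-4 - 10)) - 6 = (2 - 3)*(-6*(-14)) - 6 = -1*84 - 6 = -84 - 6 = -90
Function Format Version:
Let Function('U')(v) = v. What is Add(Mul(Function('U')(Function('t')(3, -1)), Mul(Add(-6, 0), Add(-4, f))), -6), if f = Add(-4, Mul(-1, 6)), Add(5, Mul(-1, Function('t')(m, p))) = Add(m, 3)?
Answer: -90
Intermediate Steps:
Function('t')(m, p) = Add(2, Mul(-1, m)) (Function('t')(m, p) = Add(5, Mul(-1, Add(m, 3))) = Add(5, Mul(-1, Add(3, m))) = Add(5, Add(-3, Mul(-1, m))) = Add(2, Mul(-1, m)))
f = -10 (f = Add(-4, -6) = -10)
Add(Mul(Function('U')(Function('t')(3, -1)), Mul(Add(-6, 0), Add(-4, f))), -6) = Add(Mul(Add(2, Mul(-1, 3)), Mul(Add(-6, 0), Add(-4, -10))), -6) = Add(Mul(Add(2, -3), Mul(-6, -14)), -6) = Add(Mul(-1, 84), -6) = Add(-84, -6) = -90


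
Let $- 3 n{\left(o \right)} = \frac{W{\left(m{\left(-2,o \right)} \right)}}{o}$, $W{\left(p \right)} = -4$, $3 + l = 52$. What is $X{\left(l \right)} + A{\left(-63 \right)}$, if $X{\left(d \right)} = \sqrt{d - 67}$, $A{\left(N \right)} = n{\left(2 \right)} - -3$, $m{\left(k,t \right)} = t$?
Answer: $\frac{11}{3} + 3 i \sqrt{2} \approx 3.6667 + 4.2426 i$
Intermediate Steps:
$l = 49$ ($l = -3 + 52 = 49$)
$n{\left(o \right)} = \frac{4}{3 o}$ ($n{\left(o \right)} = - \frac{\left(-4\right) \frac{1}{o}}{3} = \frac{4}{3 o}$)
$A{\left(N \right)} = \frac{11}{3}$ ($A{\left(N \right)} = \frac{4}{3 \cdot 2} - -3 = \frac{4}{3} \cdot \frac{1}{2} + 3 = \frac{2}{3} + 3 = \frac{11}{3}$)
$X{\left(d \right)} = \sqrt{-67 + d}$
$X{\left(l \right)} + A{\left(-63 \right)} = \sqrt{-67 + 49} + \frac{11}{3} = \sqrt{-18} + \frac{11}{3} = 3 i \sqrt{2} + \frac{11}{3} = \frac{11}{3} + 3 i \sqrt{2}$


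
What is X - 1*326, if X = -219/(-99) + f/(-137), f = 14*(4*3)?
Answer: -1469389/4521 ≈ -325.01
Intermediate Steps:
f = 168 (f = 14*12 = 168)
X = 4457/4521 (X = -219/(-99) + 168/(-137) = -219*(-1/99) + 168*(-1/137) = 73/33 - 168/137 = 4457/4521 ≈ 0.98584)
X - 1*326 = 4457/4521 - 1*326 = 4457/4521 - 326 = -1469389/4521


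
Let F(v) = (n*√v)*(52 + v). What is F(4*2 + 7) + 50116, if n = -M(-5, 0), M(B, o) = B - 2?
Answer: 50116 + 469*√15 ≈ 51932.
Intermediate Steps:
M(B, o) = -2 + B
n = 7 (n = -(-2 - 5) = -1*(-7) = 7)
F(v) = 7*√v*(52 + v) (F(v) = (7*√v)*(52 + v) = 7*√v*(52 + v))
F(4*2 + 7) + 50116 = 7*√(4*2 + 7)*(52 + (4*2 + 7)) + 50116 = 7*√(8 + 7)*(52 + (8 + 7)) + 50116 = 7*√15*(52 + 15) + 50116 = 7*√15*67 + 50116 = 469*√15 + 50116 = 50116 + 469*√15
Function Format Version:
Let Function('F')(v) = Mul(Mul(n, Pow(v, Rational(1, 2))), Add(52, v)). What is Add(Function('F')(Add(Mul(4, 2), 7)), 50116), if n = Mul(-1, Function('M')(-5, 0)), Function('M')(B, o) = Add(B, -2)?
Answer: Add(50116, Mul(469, Pow(15, Rational(1, 2)))) ≈ 51932.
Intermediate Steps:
Function('M')(B, o) = Add(-2, B)
n = 7 (n = Mul(-1, Add(-2, -5)) = Mul(-1, -7) = 7)
Function('F')(v) = Mul(7, Pow(v, Rational(1, 2)), Add(52, v)) (Function('F')(v) = Mul(Mul(7, Pow(v, Rational(1, 2))), Add(52, v)) = Mul(7, Pow(v, Rational(1, 2)), Add(52, v)))
Add(Function('F')(Add(Mul(4, 2), 7)), 50116) = Add(Mul(7, Pow(Add(Mul(4, 2), 7), Rational(1, 2)), Add(52, Add(Mul(4, 2), 7))), 50116) = Add(Mul(7, Pow(Add(8, 7), Rational(1, 2)), Add(52, Add(8, 7))), 50116) = Add(Mul(7, Pow(15, Rational(1, 2)), Add(52, 15)), 50116) = Add(Mul(7, Pow(15, Rational(1, 2)), 67), 50116) = Add(Mul(469, Pow(15, Rational(1, 2))), 50116) = Add(50116, Mul(469, Pow(15, Rational(1, 2))))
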